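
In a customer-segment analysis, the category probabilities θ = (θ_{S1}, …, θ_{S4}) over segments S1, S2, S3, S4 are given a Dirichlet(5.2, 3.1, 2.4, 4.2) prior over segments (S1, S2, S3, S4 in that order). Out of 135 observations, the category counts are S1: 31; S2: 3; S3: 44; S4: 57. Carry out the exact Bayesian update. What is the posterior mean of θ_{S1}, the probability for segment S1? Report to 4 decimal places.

The Dirichlet prior is conjugate to the Multinomial likelihood: each posterior αⱼ = prior αⱼ + observed count nⱼ.
Posterior concentration: (36.2, 6.1, 46.4, 61.2), total = 149.9.
E[θ_{S1}|data] = α_{S1}/Σα = 36.2/149.9 = 0.2415.

0.2415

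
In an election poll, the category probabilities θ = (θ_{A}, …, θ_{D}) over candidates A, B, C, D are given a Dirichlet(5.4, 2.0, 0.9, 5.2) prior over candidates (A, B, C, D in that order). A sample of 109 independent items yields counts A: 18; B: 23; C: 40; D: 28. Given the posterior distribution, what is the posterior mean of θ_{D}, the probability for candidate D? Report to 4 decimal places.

The Dirichlet prior is conjugate to the Multinomial likelihood: each posterior αⱼ = prior αⱼ + observed count nⱼ.
Posterior concentration: (23.4, 25.0, 40.9, 33.2), total = 122.5.
E[θ_{D}|data] = α_{D}/Σα = 33.2/122.5 = 0.2710.

0.2710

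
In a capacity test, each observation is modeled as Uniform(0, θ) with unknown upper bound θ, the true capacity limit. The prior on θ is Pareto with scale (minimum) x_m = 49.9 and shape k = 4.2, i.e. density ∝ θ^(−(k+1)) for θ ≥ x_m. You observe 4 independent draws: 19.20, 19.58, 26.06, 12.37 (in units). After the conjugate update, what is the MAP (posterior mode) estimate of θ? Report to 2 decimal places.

49.90

A Pareto(scale x_m, shape k) prior on the upper bound θ of Uniform(0, θ) is conjugate: posterior is Pareto(max(x_m, max xᵢ), k + n).
Sample maximum = 26.06; prior scale x_m = 49.9 → posterior scale = max = 49.90.
Posterior shape = 4.2 + 4 = 8.2.
The Pareto density is decreasing on [x_m, ∞), so the mode is x_m = 49.90.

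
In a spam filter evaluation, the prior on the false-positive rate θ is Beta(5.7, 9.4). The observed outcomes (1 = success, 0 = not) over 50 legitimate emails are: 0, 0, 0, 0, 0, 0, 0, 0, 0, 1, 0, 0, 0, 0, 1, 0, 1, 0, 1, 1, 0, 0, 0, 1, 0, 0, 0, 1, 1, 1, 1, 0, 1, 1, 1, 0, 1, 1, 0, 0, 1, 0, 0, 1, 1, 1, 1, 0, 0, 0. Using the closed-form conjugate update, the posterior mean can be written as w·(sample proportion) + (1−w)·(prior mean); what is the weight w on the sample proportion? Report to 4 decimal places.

0.7680

The Beta prior is conjugate to a Binomial/Bernoulli likelihood; the update adds successes to α and failures to β.
Posterior mean = (α₀+k)/(α₀+β₀+n) = [n/(α₀+β₀+n)]·(k/n) + [(α₀+β₀)/(α₀+β₀+n)]·α₀/(α₀+β₀), so only n and the prior enter the weight.
The weight on the data is w = n/(α₀+β₀+n) = 50/(5.7+9.4+50) = 50/65.1 = 0.7680.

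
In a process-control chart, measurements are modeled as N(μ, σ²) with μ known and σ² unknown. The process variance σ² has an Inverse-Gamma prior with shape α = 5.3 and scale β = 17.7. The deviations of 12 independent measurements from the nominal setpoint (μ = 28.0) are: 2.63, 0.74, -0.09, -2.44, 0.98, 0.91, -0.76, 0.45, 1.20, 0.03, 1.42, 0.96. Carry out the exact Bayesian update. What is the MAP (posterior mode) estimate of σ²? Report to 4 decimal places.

2.2672

With known mean μ and an Inverse-Gamma(α, β) prior on σ², the Normal likelihood is conjugate: posterior is Inv-Gamma(α + n/2, β + Σ(xᵢ−μ)²/2).
Σ(xᵢ−μ)² = (2.63)² + (0.74)² + (-0.09)² + (-2.44)² + (0.98)² + (0.91)² + (-0.76)² + (0.45)² + (1.20)² + (0.03)² + (1.42)² + (0.96)² = 20.3737.
Posterior: Inv-Gamma(5.3 + 12/2, 17.7 + 20.3737/2) = Inv-Gamma(11.30, 27.88685).
Mode = β/(α+1) = 27.88685/12.30 = 2.2672.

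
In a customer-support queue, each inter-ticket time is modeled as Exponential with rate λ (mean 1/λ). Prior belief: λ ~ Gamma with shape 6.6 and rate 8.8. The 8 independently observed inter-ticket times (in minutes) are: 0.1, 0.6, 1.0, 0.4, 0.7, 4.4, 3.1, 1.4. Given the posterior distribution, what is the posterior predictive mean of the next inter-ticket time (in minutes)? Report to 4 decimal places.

1.5074

With a Gamma(shape α, rate β) prior on the exponential rate λ, the posterior after n observations with total T = Σxᵢ is Gamma(α+n, β+T).
Sum of observations T = 11.7 minutes; n = 8.
Posterior: Gamma(6.6+8, 8.8+11.7) = Gamma(14.6, 20.5).
The predictive distribution for the next observation is Lomax; its mean is β/(α−1) = 20.5/13.6 = 1.5074.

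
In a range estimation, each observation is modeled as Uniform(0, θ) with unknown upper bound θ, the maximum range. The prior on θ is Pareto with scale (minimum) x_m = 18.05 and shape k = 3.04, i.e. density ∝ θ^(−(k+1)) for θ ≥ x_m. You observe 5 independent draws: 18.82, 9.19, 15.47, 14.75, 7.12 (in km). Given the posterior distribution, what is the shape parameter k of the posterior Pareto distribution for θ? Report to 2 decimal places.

A Pareto(scale x_m, shape k) prior on the upper bound θ of Uniform(0, θ) is conjugate: posterior is Pareto(max(x_m, max xᵢ), k + n).
Sample maximum = 18.82; prior scale x_m = 18.05 → posterior scale = max = 18.82.
Posterior shape = 3.04 + 5 = 8.04.
Posterior shape k = 8.04.

8.04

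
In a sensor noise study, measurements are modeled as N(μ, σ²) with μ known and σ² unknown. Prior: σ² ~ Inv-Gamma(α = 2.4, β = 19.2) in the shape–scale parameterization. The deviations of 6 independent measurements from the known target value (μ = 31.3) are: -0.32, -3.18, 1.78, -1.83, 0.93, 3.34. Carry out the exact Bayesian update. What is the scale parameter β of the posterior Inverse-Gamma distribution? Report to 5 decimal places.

33.57630

With known mean μ and an Inverse-Gamma(α, β) prior on σ², the Normal likelihood is conjugate: posterior is Inv-Gamma(α + n/2, β + Σ(xᵢ−μ)²/2).
Σ(xᵢ−μ)² = (-0.32)² + (-3.18)² + (1.78)² + (-1.83)² + (0.93)² + (3.34)² = 28.7526.
Posterior: Inv-Gamma(2.4 + 6/2, 19.2 + 28.7526/2) = Inv-Gamma(5.40, 33.57630).
Posterior β = 33.57630.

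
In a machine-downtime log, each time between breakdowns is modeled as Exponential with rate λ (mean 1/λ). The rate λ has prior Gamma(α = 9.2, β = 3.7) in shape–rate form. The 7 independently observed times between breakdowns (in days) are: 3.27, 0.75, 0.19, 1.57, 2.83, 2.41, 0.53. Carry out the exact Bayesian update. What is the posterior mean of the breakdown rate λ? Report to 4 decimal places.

With a Gamma(shape α, rate β) prior on the exponential rate λ, the posterior after n observations with total T = Σxᵢ is Gamma(α+n, β+T).
Sum of observations T = 11.55 days; n = 7.
Posterior: Gamma(9.2+7, 3.7+11.55) = Gamma(16.2, 15.25).
Posterior mean of λ = α/β = 16.2/15.25 = 1.0623.

1.0623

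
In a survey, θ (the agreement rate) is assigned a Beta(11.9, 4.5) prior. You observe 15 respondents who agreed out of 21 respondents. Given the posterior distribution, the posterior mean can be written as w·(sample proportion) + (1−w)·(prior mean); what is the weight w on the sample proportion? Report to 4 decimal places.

0.5615

The Beta prior is conjugate to a Binomial/Bernoulli likelihood; the update adds successes to α and failures to β.
Posterior mean = (α₀+k)/(α₀+β₀+n) = [n/(α₀+β₀+n)]·(k/n) + [(α₀+β₀)/(α₀+β₀+n)]·α₀/(α₀+β₀), so only n and the prior enter the weight.
The weight on the data is w = n/(α₀+β₀+n) = 21/(11.9+4.5+21) = 21/37.4 = 0.5615.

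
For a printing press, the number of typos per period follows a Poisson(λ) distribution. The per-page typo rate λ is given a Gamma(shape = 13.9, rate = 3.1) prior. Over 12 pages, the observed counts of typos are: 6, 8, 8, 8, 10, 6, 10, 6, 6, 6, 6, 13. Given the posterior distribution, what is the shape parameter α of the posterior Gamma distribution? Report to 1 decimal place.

With a Gamma(shape α, rate β) prior, the Poisson likelihood is conjugate: the posterior is Gamma(α + ΣXᵢ, β + n).
Sum of counts S = 93 over n = 12 pages.
Posterior: Gamma(α+S, β+n) = Gamma(13.9+93, 3.1+12) = Gamma(106.9, 15.1).
Posterior α = 106.9.

106.9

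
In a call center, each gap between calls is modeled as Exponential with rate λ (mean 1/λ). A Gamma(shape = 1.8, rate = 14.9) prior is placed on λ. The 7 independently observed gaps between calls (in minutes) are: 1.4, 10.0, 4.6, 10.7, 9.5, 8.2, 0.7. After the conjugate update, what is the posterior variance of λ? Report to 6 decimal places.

0.002444

With a Gamma(shape α, rate β) prior on the exponential rate λ, the posterior after n observations with total T = Σxᵢ is Gamma(α+n, β+T).
Sum of observations T = 45.1 minutes; n = 7.
Posterior: Gamma(1.8+7, 14.9+45.1) = Gamma(8.8, 60.0).
Var = α/β² = 0.002444.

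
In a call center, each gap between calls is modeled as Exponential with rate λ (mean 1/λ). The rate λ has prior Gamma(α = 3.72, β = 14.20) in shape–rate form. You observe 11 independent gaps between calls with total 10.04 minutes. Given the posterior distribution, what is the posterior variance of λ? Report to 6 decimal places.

0.025052

With a Gamma(shape α, rate β) prior on the exponential rate λ, the posterior after n observations with total T = Σxᵢ is Gamma(α+n, β+T).
Posterior: Gamma(3.72+11, 14.20+10.04) = Gamma(14.72, 24.24).
Var = α/β² = 0.025052.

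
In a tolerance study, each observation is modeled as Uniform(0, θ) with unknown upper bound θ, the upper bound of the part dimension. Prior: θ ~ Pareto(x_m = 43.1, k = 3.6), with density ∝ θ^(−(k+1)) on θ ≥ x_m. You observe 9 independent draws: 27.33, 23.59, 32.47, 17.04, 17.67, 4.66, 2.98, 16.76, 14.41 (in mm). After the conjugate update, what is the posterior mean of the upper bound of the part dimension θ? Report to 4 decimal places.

46.8155

A Pareto(scale x_m, shape k) prior on the upper bound θ of Uniform(0, θ) is conjugate: posterior is Pareto(max(x_m, max xᵢ), k + n).
Sample maximum = 32.47; prior scale x_m = 43.1 → posterior scale = max = 43.10.
Posterior shape = 3.6 + 9 = 12.6.
E[θ|data] = k·x_m/(k−1) = 12.6·43.10/11.6 = 46.8155.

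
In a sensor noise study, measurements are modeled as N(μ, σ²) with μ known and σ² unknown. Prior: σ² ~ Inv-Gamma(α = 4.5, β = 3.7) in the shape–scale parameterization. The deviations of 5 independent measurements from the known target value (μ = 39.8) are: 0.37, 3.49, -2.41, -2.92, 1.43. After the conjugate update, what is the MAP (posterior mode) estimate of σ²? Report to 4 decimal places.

2.2560

With known mean μ and an Inverse-Gamma(α, β) prior on σ², the Normal likelihood is conjugate: posterior is Inv-Gamma(α + n/2, β + Σ(xᵢ−μ)²/2).
Σ(xᵢ−μ)² = (0.37)² + (3.49)² + (-2.41)² + (-2.92)² + (1.43)² = 28.6964.
Posterior: Inv-Gamma(4.5 + 5/2, 3.7 + 28.6964/2) = Inv-Gamma(7.00, 18.04820).
Mode = β/(α+1) = 18.04820/8.00 = 2.2560.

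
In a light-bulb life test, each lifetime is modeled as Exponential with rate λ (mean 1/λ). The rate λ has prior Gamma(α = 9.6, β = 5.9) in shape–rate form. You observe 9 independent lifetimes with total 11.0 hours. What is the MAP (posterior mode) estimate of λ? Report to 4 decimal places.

1.0414

With a Gamma(shape α, rate β) prior on the exponential rate λ, the posterior after n observations with total T = Σxᵢ is Gamma(α+n, β+T).
Posterior: Gamma(9.6+9, 5.9+11.0) = Gamma(18.6, 16.9).
Mode = (α−1)/β = 1.0414.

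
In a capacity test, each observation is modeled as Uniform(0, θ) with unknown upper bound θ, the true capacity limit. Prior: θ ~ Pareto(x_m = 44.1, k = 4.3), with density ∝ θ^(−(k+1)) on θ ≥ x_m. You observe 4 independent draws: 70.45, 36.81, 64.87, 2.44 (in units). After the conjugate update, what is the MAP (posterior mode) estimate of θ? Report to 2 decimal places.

A Pareto(scale x_m, shape k) prior on the upper bound θ of Uniform(0, θ) is conjugate: posterior is Pareto(max(x_m, max xᵢ), k + n).
Sample maximum = 70.45; prior scale x_m = 44.1 → posterior scale = max = 70.45.
Posterior shape = 4.3 + 4 = 8.3.
The Pareto density is decreasing on [x_m, ∞), so the mode is x_m = 70.45.

70.45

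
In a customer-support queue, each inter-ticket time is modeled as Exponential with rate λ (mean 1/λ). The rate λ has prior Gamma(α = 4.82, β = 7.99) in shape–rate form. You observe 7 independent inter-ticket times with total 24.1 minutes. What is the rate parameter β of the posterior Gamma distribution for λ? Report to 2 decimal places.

With a Gamma(shape α, rate β) prior on the exponential rate λ, the posterior after n observations with total T = Σxᵢ is Gamma(α+n, β+T).
Posterior: Gamma(4.82+7, 7.99+24.1) = Gamma(11.82, 32.09).
Posterior β = 32.09.

32.09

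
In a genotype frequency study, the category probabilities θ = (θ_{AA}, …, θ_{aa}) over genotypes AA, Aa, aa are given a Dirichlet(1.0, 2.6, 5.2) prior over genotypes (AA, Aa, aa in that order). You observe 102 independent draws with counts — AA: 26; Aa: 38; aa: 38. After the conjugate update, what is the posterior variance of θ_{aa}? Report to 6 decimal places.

The Dirichlet prior is conjugate to the Multinomial likelihood: each posterior αⱼ = prior αⱼ + observed count nⱼ.
Posterior concentration: (27.0, 40.6, 43.2), total = 110.8.
Var[θ_j] = α_j(Σα−α_j)/((Σα)²(Σα+1)) = 43.2·67.6/(110.8²·111.8) = 0.002128.

0.002128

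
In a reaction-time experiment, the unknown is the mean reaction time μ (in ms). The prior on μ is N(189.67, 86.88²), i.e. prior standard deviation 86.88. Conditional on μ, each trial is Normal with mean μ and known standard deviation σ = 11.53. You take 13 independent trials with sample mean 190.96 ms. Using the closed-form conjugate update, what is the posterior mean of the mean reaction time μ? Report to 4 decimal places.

For Normal data with known variance σ², a Normal(μ₀, σ₀²) prior on μ is conjugate. Posterior precision = 1/σ₀² + n/σ²; posterior mean is the precision-weighted average of μ₀ and x̄.
n·x̄ = 13·190.96 = 2482.48.
σ₀² = 86.88² = 7548.1344, σ² = 11.53² = 132.9409; σ² + n·σ₀² = 132.9409 + 13·7548.1344 = 98258.6881.
Posterior mean = (μ₀/σ₀² + n·x̄/σ²)/(1/σ₀² + n/σ²) = (σ²·μ₀ + σ₀²·n·x̄)/(σ² + n·σ₀²) = (132.9409·189.67 + 7548.1344·2482.48)/98258.6881 = 18763307.585815/98258.6881 = 190.9583.

190.9583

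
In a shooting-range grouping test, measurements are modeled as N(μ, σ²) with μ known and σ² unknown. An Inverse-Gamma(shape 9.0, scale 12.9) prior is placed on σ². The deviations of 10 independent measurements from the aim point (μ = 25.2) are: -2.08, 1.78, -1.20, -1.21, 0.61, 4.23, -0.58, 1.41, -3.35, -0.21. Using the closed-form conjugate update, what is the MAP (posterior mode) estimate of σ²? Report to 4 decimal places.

With known mean μ and an Inverse-Gamma(α, β) prior on σ², the Normal likelihood is conjugate: posterior is Inv-Gamma(α + n/2, β + Σ(xᵢ−μ)²/2).
Σ(xᵢ−μ)² = (-2.08)² + (1.78)² + (-1.20)² + (-1.21)² + (0.61)² + (4.23)² + (-0.58)² + (1.41)² + (-3.35)² + (-0.21)² = 42.2550.
Posterior: Inv-Gamma(9.0 + 10/2, 12.9 + 42.2550/2) = Inv-Gamma(14.00, 34.02750).
Mode = β/(α+1) = 34.02750/15.00 = 2.2685.

2.2685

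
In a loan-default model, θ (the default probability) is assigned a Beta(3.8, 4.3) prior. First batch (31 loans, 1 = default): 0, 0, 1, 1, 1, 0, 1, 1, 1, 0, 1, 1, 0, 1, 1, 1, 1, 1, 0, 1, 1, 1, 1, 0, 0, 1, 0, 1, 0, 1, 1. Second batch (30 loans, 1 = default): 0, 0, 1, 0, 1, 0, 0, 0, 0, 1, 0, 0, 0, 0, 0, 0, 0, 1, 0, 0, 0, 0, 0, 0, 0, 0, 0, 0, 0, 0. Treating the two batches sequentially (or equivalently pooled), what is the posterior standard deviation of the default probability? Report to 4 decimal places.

The Beta prior is conjugate to a Binomial/Bernoulli likelihood; the update adds successes to α and failures to β.
After batch 1: Beta(3.8+21, 4.3+10) = Beta(24.8, 14.3).
After batch 2: Beta(24.8+4, 14.3+26) = Beta(28.8, 40.3).
Var = αβ/((α+β)²(α+β+1)) = 28.8·40.3/(69.1²·70.1) = 0.00346756; SD = √0.00346756 = 0.0589.

0.0589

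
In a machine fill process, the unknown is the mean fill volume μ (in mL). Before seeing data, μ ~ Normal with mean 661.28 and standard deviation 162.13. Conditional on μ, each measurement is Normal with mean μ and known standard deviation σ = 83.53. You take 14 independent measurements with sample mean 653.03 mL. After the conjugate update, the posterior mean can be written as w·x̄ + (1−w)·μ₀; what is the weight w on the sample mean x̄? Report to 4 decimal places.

For Normal data with known variance σ², a Normal(μ₀, σ₀²) prior on μ is conjugate. Posterior precision = 1/σ₀² + n/σ²; posterior mean is the precision-weighted average of μ₀ and x̄.
σ₀² = 162.13² = 26286.1369, σ² = 83.53² = 6977.2609. Prior precision 1/σ₀² = 1/26286.1369; data precision n/σ² = 14/6977.2609.
w = (n/σ²)/(1/σ₀² + n/σ²) = n·σ₀²/(σ² + n·σ₀²) = 14·26286.1369/(6977.2609 + 14·26286.1369) = 368005.9166/374983.1775 = 0.9814.

0.9814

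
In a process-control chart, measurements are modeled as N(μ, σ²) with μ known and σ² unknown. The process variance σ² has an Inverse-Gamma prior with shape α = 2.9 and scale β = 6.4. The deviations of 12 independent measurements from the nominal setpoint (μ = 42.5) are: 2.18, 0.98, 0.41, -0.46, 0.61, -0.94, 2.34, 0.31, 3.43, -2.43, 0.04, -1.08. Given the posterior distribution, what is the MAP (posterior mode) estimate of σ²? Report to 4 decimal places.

With known mean μ and an Inverse-Gamma(α, β) prior on σ², the Normal likelihood is conjugate: posterior is Inv-Gamma(α + n/2, β + Σ(xᵢ−μ)²/2).
Σ(xᵢ−μ)² = (2.18)² + (0.98)² + (0.41)² + (-0.46)² + (0.61)² + (-0.94)² + (2.34)² + (0.31)² + (3.43)² + (-2.43)² + (0.04)² + (-1.08)² = 31.7577.
Posterior: Inv-Gamma(2.9 + 12/2, 6.4 + 31.7577/2) = Inv-Gamma(8.90, 22.27885).
Mode = β/(α+1) = 22.27885/9.90 = 2.2504.

2.2504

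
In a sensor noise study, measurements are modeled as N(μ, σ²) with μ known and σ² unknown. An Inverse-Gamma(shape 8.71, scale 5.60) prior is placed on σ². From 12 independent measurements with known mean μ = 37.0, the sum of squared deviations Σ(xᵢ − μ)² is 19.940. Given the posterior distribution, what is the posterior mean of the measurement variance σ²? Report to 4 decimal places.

1.1357

With known mean μ and an Inverse-Gamma(α, β) prior on σ², the Normal likelihood is conjugate: posterior is Inv-Gamma(α + n/2, β + Σ(xᵢ−μ)²/2).
Posterior: Inv-Gamma(8.71 + 12/2, 5.60 + 19.940/2) = Inv-Gamma(14.71, 15.5700).
E[σ²|data] = β/(α−1) = 15.5700/13.71 = 1.1357.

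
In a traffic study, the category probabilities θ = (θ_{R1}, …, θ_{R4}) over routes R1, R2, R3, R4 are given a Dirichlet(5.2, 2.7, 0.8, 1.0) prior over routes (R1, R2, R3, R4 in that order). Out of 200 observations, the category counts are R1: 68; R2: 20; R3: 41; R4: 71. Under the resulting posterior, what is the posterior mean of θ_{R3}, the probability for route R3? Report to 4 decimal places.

0.1993

The Dirichlet prior is conjugate to the Multinomial likelihood: each posterior αⱼ = prior αⱼ + observed count nⱼ.
Posterior concentration: (73.2, 22.7, 41.8, 72.0), total = 209.7.
E[θ_{R3}|data] = α_{R3}/Σα = 41.8/209.7 = 0.1993.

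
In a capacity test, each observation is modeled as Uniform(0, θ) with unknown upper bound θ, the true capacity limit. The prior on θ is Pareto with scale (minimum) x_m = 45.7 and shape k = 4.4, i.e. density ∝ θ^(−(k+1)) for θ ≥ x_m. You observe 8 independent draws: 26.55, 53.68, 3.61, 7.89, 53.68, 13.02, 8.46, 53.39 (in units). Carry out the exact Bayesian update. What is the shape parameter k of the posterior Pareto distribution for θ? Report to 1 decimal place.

A Pareto(scale x_m, shape k) prior on the upper bound θ of Uniform(0, θ) is conjugate: posterior is Pareto(max(x_m, max xᵢ), k + n).
Sample maximum = 53.68; prior scale x_m = 45.7 → posterior scale = max = 53.68.
Posterior shape = 4.4 + 8 = 12.4.
Posterior shape k = 12.4.

12.4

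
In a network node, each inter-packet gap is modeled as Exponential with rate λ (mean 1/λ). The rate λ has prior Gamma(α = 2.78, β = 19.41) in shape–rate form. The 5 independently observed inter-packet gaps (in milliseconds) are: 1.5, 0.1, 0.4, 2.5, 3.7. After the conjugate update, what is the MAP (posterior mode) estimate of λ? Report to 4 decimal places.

0.2456

With a Gamma(shape α, rate β) prior on the exponential rate λ, the posterior after n observations with total T = Σxᵢ is Gamma(α+n, β+T).
Sum of observations T = 8.2 milliseconds; n = 5.
Posterior: Gamma(2.78+5, 19.41+8.2) = Gamma(7.78, 27.61).
Mode = (α−1)/β = 0.2456.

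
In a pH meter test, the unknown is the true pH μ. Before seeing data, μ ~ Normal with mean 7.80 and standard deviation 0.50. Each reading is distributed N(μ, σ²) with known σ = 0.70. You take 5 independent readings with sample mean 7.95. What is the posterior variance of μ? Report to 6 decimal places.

For Normal data with known variance σ², a Normal(μ₀, σ₀²) prior on μ is conjugate. Posterior precision = 1/σ₀² + n/σ²; posterior mean is the precision-weighted average of μ₀ and x̄.
σ₀² = 0.50² = 0.25, σ² = 0.70² = 0.49; σ² + n·σ₀² = 0.49 + 5·0.25 = 1.74.
Posterior precision = 1/σ₀² + n/σ² = 1/0.25 + 5/0.49 = (σ² + n·σ₀²)/(σ₀²σ²) = 1.74/(0.25·0.49); posterior variance σₙ² = σ₀²σ²/(σ² + n·σ₀²) = 0.25·0.49/1.74 = 0.070402.

0.070402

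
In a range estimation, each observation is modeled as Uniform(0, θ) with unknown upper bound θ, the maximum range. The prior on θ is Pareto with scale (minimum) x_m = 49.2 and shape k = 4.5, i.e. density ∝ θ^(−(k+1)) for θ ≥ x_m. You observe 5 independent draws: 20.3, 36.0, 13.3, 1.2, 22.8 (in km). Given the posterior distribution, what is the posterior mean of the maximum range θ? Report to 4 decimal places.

54.9882

A Pareto(scale x_m, shape k) prior on the upper bound θ of Uniform(0, θ) is conjugate: posterior is Pareto(max(x_m, max xᵢ), k + n).
Sample maximum = 36.0; prior scale x_m = 49.2 → posterior scale = max = 49.2.
Posterior shape = 4.5 + 5 = 9.5.
E[θ|data] = k·x_m/(k−1) = 9.5·49.2/8.5 = 54.9882.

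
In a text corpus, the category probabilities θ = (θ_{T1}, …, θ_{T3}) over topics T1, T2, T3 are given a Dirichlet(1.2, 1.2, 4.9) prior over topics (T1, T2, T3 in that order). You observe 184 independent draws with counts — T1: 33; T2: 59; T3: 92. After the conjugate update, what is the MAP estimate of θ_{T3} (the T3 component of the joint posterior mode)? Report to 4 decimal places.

0.5093

The Dirichlet prior is conjugate to the Multinomial likelihood: each posterior αⱼ = prior αⱼ + observed count nⱼ.
Posterior concentration: (34.2, 60.2, 96.9), total = 191.3.
Joint mode component: (α_{T3}−1)/(Σα−K) = 95.9/188.3 = 0.5093.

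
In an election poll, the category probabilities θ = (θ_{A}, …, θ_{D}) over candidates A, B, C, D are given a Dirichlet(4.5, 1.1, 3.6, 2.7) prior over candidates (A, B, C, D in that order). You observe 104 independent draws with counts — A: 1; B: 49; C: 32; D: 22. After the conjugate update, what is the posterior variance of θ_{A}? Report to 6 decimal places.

The Dirichlet prior is conjugate to the Multinomial likelihood: each posterior αⱼ = prior αⱼ + observed count nⱼ.
Posterior concentration: (5.5, 50.1, 35.6, 24.7), total = 115.9.
Var[θ_j] = α_j(Σα−α_j)/((Σα)²(Σα+1)) = 5.5·110.4/(115.9²·116.9) = 0.000387.

0.000387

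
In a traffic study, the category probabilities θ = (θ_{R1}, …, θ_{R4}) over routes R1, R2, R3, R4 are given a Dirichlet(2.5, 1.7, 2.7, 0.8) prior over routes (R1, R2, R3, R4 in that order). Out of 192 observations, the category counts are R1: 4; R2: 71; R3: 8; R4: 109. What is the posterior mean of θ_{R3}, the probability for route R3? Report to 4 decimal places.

The Dirichlet prior is conjugate to the Multinomial likelihood: each posterior αⱼ = prior αⱼ + observed count nⱼ.
Posterior concentration: (6.5, 72.7, 10.7, 109.8), total = 199.7.
E[θ_{R3}|data] = α_{R3}/Σα = 10.7/199.7 = 0.0536.

0.0536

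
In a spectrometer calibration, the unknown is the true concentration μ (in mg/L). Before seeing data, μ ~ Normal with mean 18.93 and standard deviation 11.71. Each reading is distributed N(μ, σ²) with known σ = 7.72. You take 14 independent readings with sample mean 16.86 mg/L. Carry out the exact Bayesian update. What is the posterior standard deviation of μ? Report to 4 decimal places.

For Normal data with known variance σ², a Normal(μ₀, σ₀²) prior on μ is conjugate. Posterior precision = 1/σ₀² + n/σ²; posterior mean is the precision-weighted average of μ₀ and x̄.
σ₀² = 11.71² = 137.1241, σ² = 7.72² = 59.5984; σ² + n·σ₀² = 59.5984 + 14·137.1241 = 1979.3358.
Posterior precision = 1/σ₀² + n/σ² = 1/137.1241 + 14/59.5984 = (σ² + n·σ₀²)/(σ₀²σ²) = 1979.3358/(137.1241·59.5984); posterior variance σₙ² = σ₀²σ²/(σ² + n·σ₀²) = 137.1241·59.5984/1979.3358 = 4.128848.
Posterior SD = √σₙ² = √(137.1241·59.5984/1979.3358) = 2.0320.

2.0320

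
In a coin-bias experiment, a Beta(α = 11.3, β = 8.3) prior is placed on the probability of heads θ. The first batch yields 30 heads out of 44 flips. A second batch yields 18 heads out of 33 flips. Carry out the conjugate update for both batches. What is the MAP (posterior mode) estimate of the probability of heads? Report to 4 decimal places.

0.6163

The Beta prior is conjugate to a Binomial/Bernoulli likelihood; the update adds successes to α and failures to β.
After batch 1: Beta(11.3+30, 8.3+14) = Beta(41.3, 22.3).
After batch 2: Beta(41.3+18, 22.3+15) = Beta(59.3, 37.3).
Mode of Beta(a,b) for a,b>1 is (a−1)/(a+b−2) = 58.3/94.6 = 0.6163.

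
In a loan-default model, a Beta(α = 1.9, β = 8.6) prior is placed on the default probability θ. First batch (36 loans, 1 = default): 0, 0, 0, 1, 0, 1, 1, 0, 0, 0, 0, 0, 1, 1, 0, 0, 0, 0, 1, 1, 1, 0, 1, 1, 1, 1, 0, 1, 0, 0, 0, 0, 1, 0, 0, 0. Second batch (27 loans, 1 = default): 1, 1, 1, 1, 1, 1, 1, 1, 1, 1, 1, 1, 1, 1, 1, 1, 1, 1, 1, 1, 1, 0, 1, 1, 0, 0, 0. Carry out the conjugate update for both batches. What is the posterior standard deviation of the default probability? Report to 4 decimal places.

The Beta prior is conjugate to a Binomial/Bernoulli likelihood; the update adds successes to α and failures to β.
After batch 1: Beta(1.9+14, 8.6+22) = Beta(15.9, 30.6).
After batch 2: Beta(15.9+23, 30.6+4) = Beta(38.9, 34.6).
Var = αβ/((α+β)²(α+β+1)) = 38.9·34.6/(73.5²·74.5) = 0.00334422; SD = √0.00334422 = 0.0578.

0.0578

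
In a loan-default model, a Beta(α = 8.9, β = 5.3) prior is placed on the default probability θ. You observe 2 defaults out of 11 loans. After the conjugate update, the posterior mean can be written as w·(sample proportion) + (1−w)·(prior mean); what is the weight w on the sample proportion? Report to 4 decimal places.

The Beta prior is conjugate to a Binomial/Bernoulli likelihood; the update adds successes to α and failures to β.
Posterior mean = (α₀+k)/(α₀+β₀+n) = [n/(α₀+β₀+n)]·(k/n) + [(α₀+β₀)/(α₀+β₀+n)]·α₀/(α₀+β₀), so only n and the prior enter the weight.
The weight on the data is w = n/(α₀+β₀+n) = 11/(8.9+5.3+11) = 11/25.2 = 0.4365.

0.4365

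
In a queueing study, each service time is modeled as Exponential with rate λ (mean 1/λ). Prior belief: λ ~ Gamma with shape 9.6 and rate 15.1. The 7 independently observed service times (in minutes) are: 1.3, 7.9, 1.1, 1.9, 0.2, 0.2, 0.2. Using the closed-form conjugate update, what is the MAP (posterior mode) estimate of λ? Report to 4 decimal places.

With a Gamma(shape α, rate β) prior on the exponential rate λ, the posterior after n observations with total T = Σxᵢ is Gamma(α+n, β+T).
Sum of observations T = 12.8 minutes; n = 7.
Posterior: Gamma(9.6+7, 15.1+12.8) = Gamma(16.6, 27.9).
Mode = (α−1)/β = 0.5591.

0.5591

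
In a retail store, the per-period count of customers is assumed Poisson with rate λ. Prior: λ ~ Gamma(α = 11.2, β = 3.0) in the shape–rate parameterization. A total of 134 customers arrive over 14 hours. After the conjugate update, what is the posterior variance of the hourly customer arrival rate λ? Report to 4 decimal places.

With a Gamma(shape α, rate β) prior, the Poisson likelihood is conjugate: the posterior is Gamma(α + ΣXᵢ, β + n).
Posterior: Gamma(α+S, β+n) = Gamma(11.2+134, 3.0+14) = Gamma(145.2, 17.0).
Var = α/β² = 145.2/17.0² = 0.5024.

0.5024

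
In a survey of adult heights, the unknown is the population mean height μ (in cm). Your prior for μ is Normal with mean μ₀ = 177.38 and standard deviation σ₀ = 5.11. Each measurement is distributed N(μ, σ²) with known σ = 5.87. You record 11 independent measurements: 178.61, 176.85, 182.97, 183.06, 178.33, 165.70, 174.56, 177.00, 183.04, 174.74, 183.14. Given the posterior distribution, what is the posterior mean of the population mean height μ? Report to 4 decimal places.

177.9336

For Normal data with known variance σ², a Normal(μ₀, σ₀²) prior on μ is conjugate. Posterior precision = 1/σ₀² + n/σ²; posterior mean is the precision-weighted average of μ₀ and x̄.
Σxᵢ = 178.61 + 176.85 + 182.97 + 183.06 + 178.33 + 165.70 + 174.56 + 177.00 + 183.04 + 174.74 + 183.14 = 1958, so n·x̄ = 1958.
σ₀² = 5.11² = 26.1121, σ² = 5.87² = 34.4569; σ² + n·σ₀² = 34.4569 + 11·26.1121 = 321.69.
Posterior mean = (μ₀/σ₀² + n·x̄/σ²)/(1/σ₀² + n/σ²) = (σ²·μ₀ + σ₀²·n·x̄)/(σ² + n·σ₀²) = (34.4569·177.38 + 26.1121·1958)/321.69 = 57239.456722/321.69 = 177.9336.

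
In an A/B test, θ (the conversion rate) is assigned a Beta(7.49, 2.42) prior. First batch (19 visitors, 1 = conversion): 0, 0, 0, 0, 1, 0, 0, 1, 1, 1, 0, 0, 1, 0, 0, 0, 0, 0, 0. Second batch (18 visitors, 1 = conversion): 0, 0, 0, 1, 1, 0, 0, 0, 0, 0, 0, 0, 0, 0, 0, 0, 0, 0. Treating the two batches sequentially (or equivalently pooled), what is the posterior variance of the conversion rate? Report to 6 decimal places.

The Beta prior is conjugate to a Binomial/Bernoulli likelihood; the update adds successes to α and failures to β.
After batch 1: Beta(7.49+5, 2.42+14) = Beta(12.49, 16.42).
After batch 2: Beta(12.49+2, 16.42+16) = Beta(14.49, 32.42).
Var = αβ/((α+β)²(α+β+1)) = 14.49·32.42/(46.91²·47.91) = 0.004456.

0.004456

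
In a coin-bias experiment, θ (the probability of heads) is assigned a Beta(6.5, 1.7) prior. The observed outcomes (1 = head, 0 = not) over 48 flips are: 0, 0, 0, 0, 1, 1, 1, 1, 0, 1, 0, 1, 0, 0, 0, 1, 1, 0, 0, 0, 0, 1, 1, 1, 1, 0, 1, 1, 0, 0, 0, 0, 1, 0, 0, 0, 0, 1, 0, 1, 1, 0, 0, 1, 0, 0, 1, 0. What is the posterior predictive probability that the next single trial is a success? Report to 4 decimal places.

The Beta prior is conjugate to a Binomial/Bernoulli likelihood; the update adds successes to α and failures to β.
Posterior: Beta(α+k, β+n−k) = Beta(6.5+20, 1.7+28) = Beta(26.5, 29.7).
For a single future Bernoulli trial, P(success | data) = α/(α+β) = 0.4715.

0.4715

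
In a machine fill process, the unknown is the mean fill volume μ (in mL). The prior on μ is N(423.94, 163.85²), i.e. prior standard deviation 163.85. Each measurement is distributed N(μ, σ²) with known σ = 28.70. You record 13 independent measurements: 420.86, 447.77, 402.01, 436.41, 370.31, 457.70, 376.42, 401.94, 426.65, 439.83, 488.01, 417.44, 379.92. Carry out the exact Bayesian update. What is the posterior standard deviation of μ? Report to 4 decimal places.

7.9506

For Normal data with known variance σ², a Normal(μ₀, σ₀²) prior on μ is conjugate. Posterior precision = 1/σ₀² + n/σ²; posterior mean is the precision-weighted average of μ₀ and x̄.
σ₀² = 163.85² = 26846.8225, σ² = 28.70² = 823.69; σ² + n·σ₀² = 823.69 + 13·26846.8225 = 349832.3825.
Posterior precision = 1/σ₀² + n/σ² = 1/26846.8225 + 13/823.69 = (σ² + n·σ₀²)/(σ₀²σ²) = 349832.3825/(26846.8225·823.69); posterior variance σₙ² = σ₀²σ²/(σ² + n·σ₀²) = 26846.8225·823.69/349832.3825 = 63.211585.
Posterior SD = √σₙ² = √(26846.8225·823.69/349832.3825) = 7.9506.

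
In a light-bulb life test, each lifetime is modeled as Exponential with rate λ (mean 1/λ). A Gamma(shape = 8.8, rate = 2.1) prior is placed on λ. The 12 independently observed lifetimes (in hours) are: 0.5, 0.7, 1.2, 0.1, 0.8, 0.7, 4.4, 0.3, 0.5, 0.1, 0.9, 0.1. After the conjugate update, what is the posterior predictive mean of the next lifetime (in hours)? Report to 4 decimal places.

With a Gamma(shape α, rate β) prior on the exponential rate λ, the posterior after n observations with total T = Σxᵢ is Gamma(α+n, β+T).
Sum of observations T = 10.3 hours; n = 12.
Posterior: Gamma(8.8+12, 2.1+10.3) = Gamma(20.8, 12.4).
The predictive distribution for the next observation is Lomax; its mean is β/(α−1) = 12.4/19.8 = 0.6263.

0.6263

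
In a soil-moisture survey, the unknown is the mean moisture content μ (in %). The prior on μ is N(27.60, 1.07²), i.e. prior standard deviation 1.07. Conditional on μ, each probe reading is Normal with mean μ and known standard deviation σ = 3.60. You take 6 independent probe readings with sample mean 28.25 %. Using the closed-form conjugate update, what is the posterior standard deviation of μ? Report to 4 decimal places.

For Normal data with known variance σ², a Normal(μ₀, σ₀²) prior on μ is conjugate. Posterior precision = 1/σ₀² + n/σ²; posterior mean is the precision-weighted average of μ₀ and x̄.
σ₀² = 1.07² = 1.1449, σ² = 3.60² = 12.96; σ² + n·σ₀² = 12.96 + 6·1.1449 = 19.8294.
Posterior precision = 1/σ₀² + n/σ² = 1/1.1449 + 6/12.96 = (σ² + n·σ₀²)/(σ₀²σ²) = 19.8294/(1.1449·12.96); posterior variance σₙ² = σ₀²σ²/(σ² + n·σ₀²) = 1.1449·12.96/19.8294 = 0.748278.
Posterior SD = √σₙ² = √(1.1449·12.96/19.8294) = 0.8650.

0.8650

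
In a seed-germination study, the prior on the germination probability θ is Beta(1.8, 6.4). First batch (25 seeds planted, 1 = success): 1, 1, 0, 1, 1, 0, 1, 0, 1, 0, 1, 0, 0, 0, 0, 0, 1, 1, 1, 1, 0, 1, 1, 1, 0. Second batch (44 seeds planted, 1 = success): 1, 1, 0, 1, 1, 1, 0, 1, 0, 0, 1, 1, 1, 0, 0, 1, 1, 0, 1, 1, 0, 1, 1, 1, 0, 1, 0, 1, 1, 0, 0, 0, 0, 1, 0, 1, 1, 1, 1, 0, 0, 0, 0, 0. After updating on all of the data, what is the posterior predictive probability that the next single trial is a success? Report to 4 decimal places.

The Beta prior is conjugate to a Binomial/Bernoulli likelihood; the update adds successes to α and failures to β.
After batch 1: Beta(1.8+14, 6.4+11) = Beta(15.8, 17.4).
After batch 2: Beta(15.8+24, 17.4+20) = Beta(39.8, 37.4).
For a single future Bernoulli trial, P(success | data) = α/(α+β) = 0.5155.

0.5155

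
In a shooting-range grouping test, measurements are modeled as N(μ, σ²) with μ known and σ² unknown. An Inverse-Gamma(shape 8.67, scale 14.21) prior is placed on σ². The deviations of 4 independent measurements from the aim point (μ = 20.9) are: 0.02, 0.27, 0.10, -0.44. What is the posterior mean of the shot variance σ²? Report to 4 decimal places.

With known mean μ and an Inverse-Gamma(α, β) prior on σ², the Normal likelihood is conjugate: posterior is Inv-Gamma(α + n/2, β + Σ(xᵢ−μ)²/2).
Σ(xᵢ−μ)² = (0.02)² + (0.27)² + (0.10)² + (-0.44)² = 0.2769.
Posterior: Inv-Gamma(8.67 + 4/2, 14.21 + 0.2769/2) = Inv-Gamma(10.67, 14.34845).
E[σ²|data] = β/(α−1) = 14.34845/9.67 = 1.4838.

1.4838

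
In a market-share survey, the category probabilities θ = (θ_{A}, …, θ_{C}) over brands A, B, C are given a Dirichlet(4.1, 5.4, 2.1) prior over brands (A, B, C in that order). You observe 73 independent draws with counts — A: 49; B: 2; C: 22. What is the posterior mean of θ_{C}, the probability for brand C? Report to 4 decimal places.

The Dirichlet prior is conjugate to the Multinomial likelihood: each posterior αⱼ = prior αⱼ + observed count nⱼ.
Posterior concentration: (53.1, 7.4, 24.1), total = 84.6.
E[θ_{C}|data] = α_{C}/Σα = 24.1/84.6 = 0.2849.

0.2849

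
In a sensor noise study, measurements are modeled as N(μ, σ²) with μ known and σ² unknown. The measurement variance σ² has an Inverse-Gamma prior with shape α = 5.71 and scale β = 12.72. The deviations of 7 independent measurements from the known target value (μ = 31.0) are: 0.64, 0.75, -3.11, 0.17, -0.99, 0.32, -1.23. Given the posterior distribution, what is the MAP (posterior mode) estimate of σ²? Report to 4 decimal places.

With known mean μ and an Inverse-Gamma(α, β) prior on σ², the Normal likelihood is conjugate: posterior is Inv-Gamma(α + n/2, β + Σ(xᵢ−μ)²/2).
Σ(xᵢ−μ)² = (0.64)² + (0.75)² + (-3.11)² + (0.17)² + (-0.99)² + (0.32)² + (-1.23)² = 13.2685.
Posterior: Inv-Gamma(5.71 + 7/2, 12.72 + 13.2685/2) = Inv-Gamma(9.21, 19.35425).
Mode = β/(α+1) = 19.35425/10.21 = 1.8956.

1.8956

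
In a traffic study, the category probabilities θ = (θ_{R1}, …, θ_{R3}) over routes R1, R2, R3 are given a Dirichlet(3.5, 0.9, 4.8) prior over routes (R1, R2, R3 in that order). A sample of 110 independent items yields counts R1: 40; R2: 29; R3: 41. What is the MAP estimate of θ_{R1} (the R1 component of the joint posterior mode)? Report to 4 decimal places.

The Dirichlet prior is conjugate to the Multinomial likelihood: each posterior αⱼ = prior αⱼ + observed count nⱼ.
Posterior concentration: (43.5, 29.9, 45.8), total = 119.2.
Joint mode component: (α_{R1}−1)/(Σα−K) = 42.5/116.2 = 0.3657.

0.3657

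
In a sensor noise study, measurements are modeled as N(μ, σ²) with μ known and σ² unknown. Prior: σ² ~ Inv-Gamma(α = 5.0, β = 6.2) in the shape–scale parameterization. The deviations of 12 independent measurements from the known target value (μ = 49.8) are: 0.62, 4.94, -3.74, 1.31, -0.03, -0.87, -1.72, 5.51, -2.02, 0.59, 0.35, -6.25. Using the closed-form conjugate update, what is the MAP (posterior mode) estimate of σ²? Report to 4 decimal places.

5.4409

With known mean μ and an Inverse-Gamma(α, β) prior on σ², the Normal likelihood is conjugate: posterior is Inv-Gamma(α + n/2, β + Σ(xᵢ−μ)²/2).
Σ(xᵢ−μ)² = (0.62)² + (4.94)² + (-3.74)² + (1.31)² + (-0.03)² + (-0.87)² + (-1.72)² + (5.51)² + (-2.02)² + (0.59)² + (0.35)² + (-6.25)² = 118.1815.
Posterior: Inv-Gamma(5.0 + 12/2, 6.2 + 118.1815/2) = Inv-Gamma(11.00, 65.29075).
Mode = β/(α+1) = 65.29075/12.00 = 5.4409.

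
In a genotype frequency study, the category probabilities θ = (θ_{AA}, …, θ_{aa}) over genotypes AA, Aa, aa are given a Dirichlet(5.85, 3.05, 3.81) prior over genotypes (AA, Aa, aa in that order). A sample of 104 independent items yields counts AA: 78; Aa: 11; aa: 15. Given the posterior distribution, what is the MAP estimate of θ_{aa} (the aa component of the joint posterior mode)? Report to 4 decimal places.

0.1566

The Dirichlet prior is conjugate to the Multinomial likelihood: each posterior αⱼ = prior αⱼ + observed count nⱼ.
Posterior concentration: (83.85, 14.05, 18.81), total = 116.71.
Joint mode component: (α_{aa}−1)/(Σα−K) = 17.81/113.71 = 0.1566.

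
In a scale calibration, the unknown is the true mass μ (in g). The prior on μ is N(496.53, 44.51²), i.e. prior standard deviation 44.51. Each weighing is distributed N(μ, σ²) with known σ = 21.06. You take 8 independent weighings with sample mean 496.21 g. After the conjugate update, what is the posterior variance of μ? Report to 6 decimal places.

53.931232

For Normal data with known variance σ², a Normal(μ₀, σ₀²) prior on μ is conjugate. Posterior precision = 1/σ₀² + n/σ²; posterior mean is the precision-weighted average of μ₀ and x̄.
σ₀² = 44.51² = 1981.1401, σ² = 21.06² = 443.5236; σ² + n·σ₀² = 443.5236 + 8·1981.1401 = 16292.6444.
Posterior precision = 1/σ₀² + n/σ² = 1/1981.1401 + 8/443.5236 = (σ² + n·σ₀²)/(σ₀²σ²) = 16292.6444/(1981.1401·443.5236); posterior variance σₙ² = σ₀²σ²/(σ² + n·σ₀²) = 1981.1401·443.5236/16292.6444 = 53.931232.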